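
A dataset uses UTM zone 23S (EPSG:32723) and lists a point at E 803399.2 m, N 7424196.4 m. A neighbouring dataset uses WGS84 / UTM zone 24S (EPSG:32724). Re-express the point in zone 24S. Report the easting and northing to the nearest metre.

UTM 23S → geographic: φ = -23.26360028°, λ = -42.03460041°.
UTM 24S (λ₀ = -39°) forward: E = 189516.115 m, N = 7424049.752 m.

E 189516 m, N 7424050 m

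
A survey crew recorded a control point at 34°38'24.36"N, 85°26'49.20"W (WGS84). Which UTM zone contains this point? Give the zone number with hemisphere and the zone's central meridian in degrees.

Zone 16N, central meridian -87°

UTM zone = ⌊(λ + 180)/6⌋ + 1; -85.4470° ∈ [-90°, -84°) → zone 16.
Hemisphere: N (φ ≥ 0).
Central meridian λ₀ = 6×16 − 183 = -87°.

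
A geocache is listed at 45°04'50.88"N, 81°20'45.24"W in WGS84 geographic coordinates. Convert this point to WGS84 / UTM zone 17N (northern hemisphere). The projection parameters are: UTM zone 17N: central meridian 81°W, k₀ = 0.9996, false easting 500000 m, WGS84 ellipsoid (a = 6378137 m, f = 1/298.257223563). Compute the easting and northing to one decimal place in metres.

Zone 17 central meridian λ₀ = 6×17 − 183 = -81°; Δλ = -0.3459°.
Transverse Mercator on WGS84 with k₀ = 0.9996 gives E = 472776.133 m, N = 4991984.510 m.

E 472776.1 m, N 4991984.5 m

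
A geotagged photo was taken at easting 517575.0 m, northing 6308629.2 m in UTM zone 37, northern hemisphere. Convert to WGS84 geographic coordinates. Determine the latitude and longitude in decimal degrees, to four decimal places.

Zone 37N: λ₀ = 39°, k₀ = 0.9996, false easting 500000 m.
Meridian distance M = (N − FN)/k₀ = 6311153.7 m.
Inverse transverse Mercator on WGS84 gives φ = 56.92100030°, λ = 39.28869956°.

lat 56.9210°, lon 39.2887°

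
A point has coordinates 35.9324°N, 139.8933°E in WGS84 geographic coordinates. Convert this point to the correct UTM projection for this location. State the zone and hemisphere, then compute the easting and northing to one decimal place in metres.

Zone 54N: E 400168.8 m, N 3977016.5 m

Longitude 139.8933° lies in the 6° band [138°, 144°), giving zone 54; latitude is north of the equator, so 54N.
Zone 54 central meridian λ₀ = 6×54 − 183 = 141°; Δλ = -1.1067°.
Transverse Mercator on WGS84 with k₀ = 0.9996 gives E = 400168.754 m, N = 3977016.500 m.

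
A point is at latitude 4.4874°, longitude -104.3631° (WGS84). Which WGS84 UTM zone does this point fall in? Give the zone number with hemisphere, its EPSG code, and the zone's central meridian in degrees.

UTM zone = ⌊(λ + 180)/6⌋ + 1; -104.3631° ∈ [-108°, -102°) → zone 13.
Hemisphere: N (φ ≥ 0).
Central meridian λ₀ = 6×13 − 183 = -105°.
EPSG code: 32613.

Zone 13N (EPSG:32613), central meridian -105°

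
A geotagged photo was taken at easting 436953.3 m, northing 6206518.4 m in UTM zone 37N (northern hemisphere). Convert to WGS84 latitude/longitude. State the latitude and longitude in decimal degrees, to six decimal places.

Zone 37N: λ₀ = 39°, k₀ = 0.9996, false easting 500000 m.
Meridian distance M = (N − FN)/k₀ = 6209002.0 m.
Inverse transverse Mercator on WGS84 gives φ = 55.99979962°, λ = 37.98910042°.

lat 55.999800°, lon 37.989100°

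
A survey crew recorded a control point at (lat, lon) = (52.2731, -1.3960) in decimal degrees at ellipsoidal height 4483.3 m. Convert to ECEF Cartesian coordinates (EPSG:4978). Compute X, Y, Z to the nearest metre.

X 3912552 m, Y -95347 m, Z 5025001 m

WGS84: a = 6378137 m, e² = 0.006694380; N(φ) = a/√(1−e²sin²φ) = 6391534.506 m.
X = (N+h)·cosφ·cosλ = 3912551.746 m; Y = (N+h)·cosφ·sinλ = -95347.395 m; Z = (N(1−e²)+h)·sinφ = 5025000.822 m.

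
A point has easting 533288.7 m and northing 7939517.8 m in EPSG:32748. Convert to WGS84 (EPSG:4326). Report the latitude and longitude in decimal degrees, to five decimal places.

Zone 48S: λ₀ = 105°, k₀ = 0.9996, false easting 500000 m, false northing 10000000 m.
Meridian distance M = (N − FN)/k₀ = -2061306.7 m.
Inverse transverse Mercator on WGS84 gives φ = -18.63510037°, λ = 105.31559967°.

lat -18.63510°, lon 105.31560°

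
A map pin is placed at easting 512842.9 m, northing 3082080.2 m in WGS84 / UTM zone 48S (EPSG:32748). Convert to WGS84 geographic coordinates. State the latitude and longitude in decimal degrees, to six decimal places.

Zone 48S: λ₀ = 105°, k₀ = 0.9996, false easting 500000 m, false northing 10000000 m.
Meridian distance M = (N − FN)/k₀ = -6920688.1 m.
Inverse transverse Mercator on WGS84 gives φ = -62.39239984°, λ = 105.24840090°.

lat -62.392400°, lon 105.248401°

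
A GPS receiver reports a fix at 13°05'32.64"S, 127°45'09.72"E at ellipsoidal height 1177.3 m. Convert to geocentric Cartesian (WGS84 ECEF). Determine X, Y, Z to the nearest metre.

X -3804891 m, Y 4913607 m, Z -1435630 m

WGS84: a = 6378137 m, e² = 0.006694380; N(φ) = a/√(1−e²sin²φ) = 6379232.740 m.
X = (N+h)·cosφ·cosλ = -3804891.230 m; Y = (N+h)·cosφ·sinλ = 4913606.768 m; Z = (N(1−e²)+h)·sinφ = -1435630.331 m.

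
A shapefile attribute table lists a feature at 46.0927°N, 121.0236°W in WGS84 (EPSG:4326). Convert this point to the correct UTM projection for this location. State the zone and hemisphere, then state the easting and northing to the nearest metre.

Longitude -121.0236° lies in the 6° band [-126°, -120°), giving zone 10; latitude is north of the equator, so 10N.
Zone 10 central meridian λ₀ = 6×10 − 183 = -123°; Δλ = +1.9764°.
Transverse Mercator on WGS84 with k₀ = 0.9996 gives E = 652780.341 m, N = 5106246.012 m.

Zone 10N: E 652780 m, N 5106246 m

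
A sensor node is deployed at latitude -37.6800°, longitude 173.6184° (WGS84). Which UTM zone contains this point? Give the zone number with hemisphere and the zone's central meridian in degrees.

Zone 59S, central meridian 171°

UTM zone = ⌊(λ + 180)/6⌋ + 1; 173.6184° ∈ [168°, 174°) → zone 59.
Hemisphere: S (φ < 0).
Central meridian λ₀ = 6×59 − 183 = 171°.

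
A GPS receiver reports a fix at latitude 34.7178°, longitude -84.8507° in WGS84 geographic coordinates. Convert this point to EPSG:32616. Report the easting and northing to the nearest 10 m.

Zone 16 central meridian λ₀ = 6×16 − 183 = -87°; Δλ = +2.1493°.
Transverse Mercator on WGS84 with k₀ = 0.9996 gives E = 696814.491 m, N = 3843851.902 m.

E 696810 m, N 3843850 m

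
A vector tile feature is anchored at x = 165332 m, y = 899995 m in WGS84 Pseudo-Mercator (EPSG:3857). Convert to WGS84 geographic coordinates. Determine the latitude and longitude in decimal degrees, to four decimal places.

R = 6378137 m. λ = x/R = 1.48520263°.
φ = 2·arctan(exp(y/R)) − 90° = 2·arctan(1.15155) − 90° = 8.05809607°.

lat 8.0581°, lon 1.4852°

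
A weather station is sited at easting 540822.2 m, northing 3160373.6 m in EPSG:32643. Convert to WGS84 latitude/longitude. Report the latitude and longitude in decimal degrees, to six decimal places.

lat 28.569600°, lon 75.417400°

Zone 43N: λ₀ = 75°, k₀ = 0.9996, false easting 500000 m.
Meridian distance M = (N − FN)/k₀ = 3161638.3 m.
Inverse transverse Mercator on WGS84 gives φ = 28.56959984°, λ = 75.41740004°.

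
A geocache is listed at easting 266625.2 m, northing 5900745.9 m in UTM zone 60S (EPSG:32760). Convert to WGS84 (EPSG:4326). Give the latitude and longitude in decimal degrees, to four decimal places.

Zone 60S: λ₀ = 177°, k₀ = 0.9996, false easting 500000 m, false northing 10000000 m.
Meridian distance M = (N − FN)/k₀ = -4100894.5 m.
Inverse transverse Mercator on WGS84 gives φ = -37.01049994°, λ = 174.37699970°.

lat -37.0105°, lon 174.3770°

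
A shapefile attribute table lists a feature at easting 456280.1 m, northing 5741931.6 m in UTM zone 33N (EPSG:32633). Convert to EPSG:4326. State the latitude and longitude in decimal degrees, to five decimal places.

Zone 33N: λ₀ = 15°, k₀ = 0.9996, false easting 500000 m.
Meridian distance M = (N − FN)/k₀ = 5744229.3 m.
Inverse transverse Mercator on WGS84 gives φ = 51.82649984°, λ = 14.36559948°.

lat 51.82650°, lon 14.36560°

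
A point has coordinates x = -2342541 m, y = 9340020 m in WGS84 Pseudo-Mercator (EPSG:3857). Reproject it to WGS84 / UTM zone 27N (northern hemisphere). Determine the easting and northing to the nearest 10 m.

E 497870 m, N 7092740 m

Web Mercator inverse (R = 6378137 m) → φ = 63.96160153°, λ = -21.04340384°.
UTM 27N forward: E = 497874.111 m, N = 7092736.050 m.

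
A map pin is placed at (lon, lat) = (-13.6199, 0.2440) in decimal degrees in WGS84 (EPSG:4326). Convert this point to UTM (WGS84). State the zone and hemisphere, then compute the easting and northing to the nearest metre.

Zone 28N: E 653584 m, N 26977 m

Longitude -13.6199° lies in the 6° band [-18°, -12°), giving zone 28; latitude is north of the equator, so 28N.
Zone 28 central meridian λ₀ = 6×28 − 183 = -15°; Δλ = +1.3801°.
Transverse Mercator on WGS84 with k₀ = 0.9996 gives E = 653584.145 m, N = 26977.211 m.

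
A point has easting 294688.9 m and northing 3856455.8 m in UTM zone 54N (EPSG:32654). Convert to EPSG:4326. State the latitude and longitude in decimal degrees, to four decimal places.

lat 34.8297°, lon 138.7549°

Zone 54N: λ₀ = 141°, k₀ = 0.9996, false easting 500000 m.
Meridian distance M = (N − FN)/k₀ = 3857999.0 m.
Inverse transverse Mercator on WGS84 gives φ = 34.82969992°, λ = 138.75489952°.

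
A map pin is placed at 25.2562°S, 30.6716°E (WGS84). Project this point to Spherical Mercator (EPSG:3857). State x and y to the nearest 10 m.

x 3414350 m, y -2907250 m

Web Mercator is spherical with R = a = 6378137 m.
x = R·λ = 6378137 × 0.535320407 = 3414346.894 m.
y = R·ln tan(π/4 + φ/2) = 6378137 × -0.455814289 = -2907245.980 m.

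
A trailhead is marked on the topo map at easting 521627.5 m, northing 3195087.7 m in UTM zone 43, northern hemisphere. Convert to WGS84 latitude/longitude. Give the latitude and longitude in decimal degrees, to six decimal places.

Zone 43N: λ₀ = 75°, k₀ = 0.9996, false easting 500000 m.
Meridian distance M = (N − FN)/k₀ = 3196366.2 m.
Inverse transverse Mercator on WGS84 gives φ = 28.88340029°, λ = 75.22179965°.

lat 28.883400°, lon 75.221800°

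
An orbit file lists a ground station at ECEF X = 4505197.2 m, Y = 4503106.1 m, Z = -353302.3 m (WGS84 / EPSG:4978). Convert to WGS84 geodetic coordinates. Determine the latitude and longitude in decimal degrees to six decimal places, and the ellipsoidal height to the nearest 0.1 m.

λ = atan2(Y, X) = 44.98669991°; p = √(X²+Y²) = 6369832.5 m.
Bowring's method on WGS84 (a = 6378137 m, b = 6356752.314 m) gives φ = -3.19599961°, h = 1551.857 m.

lat -3.196000°, lon 44.986700°, h 1551.9 m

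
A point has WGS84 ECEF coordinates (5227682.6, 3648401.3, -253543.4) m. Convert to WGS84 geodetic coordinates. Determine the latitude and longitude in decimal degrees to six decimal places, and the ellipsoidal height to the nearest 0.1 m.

lat -2.292900°, lon 34.911200°, h 1848.5 m

λ = atan2(Y, X) = 34.91119996°; p = √(X²+Y²) = 6374911.6 m.
Bowring's method on WGS84 (a = 6378137 m, b = 6356752.314 m) gives φ = -2.29289998°, h = 1848.485 m.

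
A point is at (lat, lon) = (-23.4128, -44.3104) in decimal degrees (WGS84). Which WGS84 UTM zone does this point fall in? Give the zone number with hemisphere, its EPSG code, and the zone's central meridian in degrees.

UTM zone = ⌊(λ + 180)/6⌋ + 1; -44.3104° ∈ [-48°, -42°) → zone 23.
Hemisphere: S (φ < 0).
Central meridian λ₀ = 6×23 − 183 = -45°.
EPSG code: 32723.

Zone 23S (EPSG:32723), central meridian -45°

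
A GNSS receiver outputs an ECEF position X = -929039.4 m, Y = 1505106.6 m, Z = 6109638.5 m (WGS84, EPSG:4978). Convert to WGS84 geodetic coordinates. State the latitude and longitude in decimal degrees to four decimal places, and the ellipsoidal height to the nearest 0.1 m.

lat 73.9567°, lon 121.6853°, h 2116.0 m

λ = atan2(Y, X) = 121.68529960°; p = √(X²+Y²) = 1768745.3 m.
Bowring's method on WGS84 (a = 6378137 m, b = 6356752.314 m) gives φ = 73.95669994°, h = 2116.021 m.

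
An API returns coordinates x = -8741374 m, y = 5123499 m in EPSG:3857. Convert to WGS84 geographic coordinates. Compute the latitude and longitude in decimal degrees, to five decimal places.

lat 41.74930°, lon -78.52510°

R = 6378137 m. λ = x/R = -78.52509868°.
φ = 2·arctan(exp(y/R)) − 90° = 2·arctan(2.23288) − 90° = 41.74929690°.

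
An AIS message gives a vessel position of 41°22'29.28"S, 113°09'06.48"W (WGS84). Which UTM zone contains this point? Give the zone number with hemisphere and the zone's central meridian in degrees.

UTM zone = ⌊(λ + 180)/6⌋ + 1; -113.1518° ∈ [-114°, -108°) → zone 12.
Hemisphere: S (φ < 0).
Central meridian λ₀ = 6×12 − 183 = -111°.

Zone 12S, central meridian -111°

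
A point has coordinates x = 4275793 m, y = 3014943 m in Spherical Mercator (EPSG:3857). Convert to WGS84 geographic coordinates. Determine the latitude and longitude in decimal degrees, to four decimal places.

R = 6378137 m. λ = x/R = 38.41010204°.
φ = 2·arctan(exp(y/R)) − 90° = 2·arctan(1.60432) − 90° = 26.12800042°.

lat 26.1280°, lon 38.4101°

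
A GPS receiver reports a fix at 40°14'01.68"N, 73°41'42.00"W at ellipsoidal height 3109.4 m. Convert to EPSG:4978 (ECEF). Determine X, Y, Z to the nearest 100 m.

WGS84: a = 6378137 m, e² = 0.006694380; N(φ) = a/√(1−e²sin²φ) = 6387062.378 m.
X = (N+h)·cosφ·cosλ = 1369600.105 m; Y = (N+h)·cosφ·sinλ = -4682150.287 m; Z = (N(1−e²)+h)·sinφ = 4099846.695 m.

X 1369600 m, Y -4682200 m, Z 4099800 m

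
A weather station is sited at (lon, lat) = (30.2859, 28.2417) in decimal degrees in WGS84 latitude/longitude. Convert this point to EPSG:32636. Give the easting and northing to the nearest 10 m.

Zone 36 central meridian λ₀ = 6×36 − 183 = 33°; Δλ = -2.7141°.
Transverse Mercator on WGS84 with k₀ = 0.9996 gives E = 233685.254 m, N = 3126963.366 m.

E 233690 m, N 3126960 m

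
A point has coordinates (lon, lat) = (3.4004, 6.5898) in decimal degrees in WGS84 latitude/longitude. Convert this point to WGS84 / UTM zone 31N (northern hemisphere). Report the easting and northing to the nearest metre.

Zone 31 central meridian λ₀ = 6×31 − 183 = 3°; Δλ = +0.4004°.
Transverse Mercator on WGS84 with k₀ = 0.9996 gives E = 544262.437 m, N = 728420.814 m.

E 544262 m, N 728421 m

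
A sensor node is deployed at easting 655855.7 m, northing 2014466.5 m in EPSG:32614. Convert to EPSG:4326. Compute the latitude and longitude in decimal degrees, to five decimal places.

lat 18.21380°, lon -97.52610°

Zone 14N: λ₀ = -99°, k₀ = 0.9996, false easting 500000 m.
Meridian distance M = (N − FN)/k₀ = 2015272.6 m.
Inverse transverse Mercator on WGS84 gives φ = 18.21380015°, λ = -97.52610027°.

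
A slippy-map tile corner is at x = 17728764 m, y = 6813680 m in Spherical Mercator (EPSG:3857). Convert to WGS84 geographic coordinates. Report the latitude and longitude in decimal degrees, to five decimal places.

R = 6378137 m. λ = x/R = 159.26019670°.
φ = 2·arctan(exp(y/R)) − 90° = 2·arctan(2.91039) − 90° = 52.07490176°.

lat 52.07490°, lon 159.26020°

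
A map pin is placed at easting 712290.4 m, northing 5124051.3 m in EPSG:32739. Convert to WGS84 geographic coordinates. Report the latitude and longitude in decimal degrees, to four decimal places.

lat -44.0060°, lon 53.6481°

Zone 39S: λ₀ = 51°, k₀ = 0.9996, false easting 500000 m, false northing 10000000 m.
Meridian distance M = (N − FN)/k₀ = -4877899.9 m.
Inverse transverse Mercator on WGS84 gives φ = -44.00599970°, λ = 53.64809999°.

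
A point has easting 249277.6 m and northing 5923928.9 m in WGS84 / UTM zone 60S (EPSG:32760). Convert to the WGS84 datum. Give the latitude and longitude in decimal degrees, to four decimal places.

Zone 60S: λ₀ = 177°, k₀ = 0.9996, false easting 500000 m, false northing 10000000 m.
Meridian distance M = (N − FN)/k₀ = -4077702.2 m.
Inverse transverse Mercator on WGS84 gives φ = -36.79730008°, λ = 174.18990027°.

lat -36.7973°, lon 174.1899°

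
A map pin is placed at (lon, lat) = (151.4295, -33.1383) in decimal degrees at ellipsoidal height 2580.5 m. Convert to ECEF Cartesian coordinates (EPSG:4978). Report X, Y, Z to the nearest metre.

WGS84: a = 6378137 m, e² = 0.006694380; N(φ) = a/√(1−e²sin²φ) = 6384526.456 m.
X = (N+h)·cosφ·cosλ = -4697004.252 m; Y = (N+h)·cosφ·sinλ = 2557753.489 m; Z = (N(1−e²)+h)·sinφ = -3468222.952 m.

X -4697004 m, Y 2557753 m, Z -3468223 m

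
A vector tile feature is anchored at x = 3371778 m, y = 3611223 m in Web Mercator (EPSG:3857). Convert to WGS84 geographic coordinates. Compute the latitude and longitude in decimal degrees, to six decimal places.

R = 6378137 m. λ = x/R = 30.28919712°.
φ = 2·arctan(exp(y/R)) − 90° = 2·arctan(1.76154) − 90° = 30.83410339°.

lat 30.834103°, lon 30.289197°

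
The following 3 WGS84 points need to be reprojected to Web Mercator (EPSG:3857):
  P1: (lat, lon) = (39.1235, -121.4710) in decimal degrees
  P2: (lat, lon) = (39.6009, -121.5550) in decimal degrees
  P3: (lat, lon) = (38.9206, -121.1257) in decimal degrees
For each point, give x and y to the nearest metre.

P1: x -13522090 m, y 4739377 m; P2: x -13531441 m, y 4808115 m; P3: x -13483651 m, y 4710305 m

Web Mercator: x = R·λ, y = R·ln tan(π/4+φ/2), R = 6378137 m.
P1 (39.1235°, -121.4710°) → (-13522089.866, 4739377.359) m.
P2 (39.6009°, -121.5550°) → (-13531440.703, 4808114.521) m.
P3 (38.9206°, -121.1257°) → (-13483651.246, 4710304.577) m.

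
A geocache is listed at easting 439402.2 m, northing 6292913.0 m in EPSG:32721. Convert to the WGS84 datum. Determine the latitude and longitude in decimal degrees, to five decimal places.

lat -33.50160°, lon -57.65240°

Zone 21S: λ₀ = -57°, k₀ = 0.9996, false easting 500000 m, false northing 10000000 m.
Meridian distance M = (N − FN)/k₀ = -3708570.4 m.
Inverse transverse Mercator on WGS84 gives φ = -33.50159962°, λ = -57.65239979°.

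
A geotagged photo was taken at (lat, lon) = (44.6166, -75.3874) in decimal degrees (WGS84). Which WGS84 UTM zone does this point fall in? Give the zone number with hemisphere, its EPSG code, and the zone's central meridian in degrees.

Zone 18N (EPSG:32618), central meridian -75°

UTM zone = ⌊(λ + 180)/6⌋ + 1; -75.3874° ∈ [-78°, -72°) → zone 18.
Hemisphere: N (φ ≥ 0).
Central meridian λ₀ = 6×18 − 183 = -75°.
EPSG code: 32618.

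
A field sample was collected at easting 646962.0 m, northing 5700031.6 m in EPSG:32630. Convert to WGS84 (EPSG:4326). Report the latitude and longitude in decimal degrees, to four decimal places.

lat 51.4324°, lon -0.8858°

Zone 30N: λ₀ = -3°, k₀ = 0.9996, false easting 500000 m.
Meridian distance M = (N − FN)/k₀ = 5702312.5 m.
Inverse transverse Mercator on WGS84 gives φ = 51.43239988°, λ = -0.88580028°.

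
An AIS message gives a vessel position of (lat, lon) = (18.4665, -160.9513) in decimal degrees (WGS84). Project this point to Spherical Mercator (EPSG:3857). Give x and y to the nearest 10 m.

x -17917020 m, y 2092220 m

Web Mercator is spherical with R = a = 6378137 m.
x = R·λ = 6378137 × -2.809130120 = -17917016.759 m.
y = R·ln tan(π/4 + φ/2) = 6378137 × 0.328030663 = 2092224.507 m.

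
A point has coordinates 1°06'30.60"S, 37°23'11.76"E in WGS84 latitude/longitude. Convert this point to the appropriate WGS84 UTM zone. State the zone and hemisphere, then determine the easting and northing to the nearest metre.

Longitude 37.3866° lies in the 6° band [36°, 42°), giving zone 37; latitude is south of the equator, so 37S.
Zone 37 central meridian λ₀ = 6×37 − 183 = 39°; Δλ = -1.6134°.
Transverse Mercator on WGS84 with k₀ = 0.9996 gives E = 320478.480 m, N = 9877428.382 m.

Zone 37S: E 320478 m, N 9877428 m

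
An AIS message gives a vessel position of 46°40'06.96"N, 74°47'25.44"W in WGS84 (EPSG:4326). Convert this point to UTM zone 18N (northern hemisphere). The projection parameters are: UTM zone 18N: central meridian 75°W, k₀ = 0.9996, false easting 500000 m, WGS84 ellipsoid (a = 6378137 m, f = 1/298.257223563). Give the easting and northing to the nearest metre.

E 516033 m, N 5168359 m

Zone 18 central meridian λ₀ = 6×18 − 183 = -75°; Δλ = +0.2096°.
Transverse Mercator on WGS84 with k₀ = 0.9996 gives E = 516033.219 m, N = 5168359.233 m.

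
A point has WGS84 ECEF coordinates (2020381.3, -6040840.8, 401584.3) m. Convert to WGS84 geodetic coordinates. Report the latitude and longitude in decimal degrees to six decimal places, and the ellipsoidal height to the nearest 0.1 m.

lat 3.631700°, lon -71.507300°, h 4343.3 m

λ = atan2(Y, X) = -71.50729974°; p = √(X²+Y²) = 6369748.7 m.
Bowring's method on WGS84 (a = 6378137 m, b = 6356752.314 m) gives φ = 3.63170039°, h = 4343.259 m.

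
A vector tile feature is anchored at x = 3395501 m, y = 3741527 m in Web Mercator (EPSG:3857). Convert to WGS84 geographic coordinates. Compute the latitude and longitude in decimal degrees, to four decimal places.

lat 31.8339°, lon 30.5023°

R = 6378137 m. λ = x/R = 30.50230446°.
φ = 2·arctan(exp(y/R)) − 90° = 2·arctan(1.79790) − 90° = 31.83389912°.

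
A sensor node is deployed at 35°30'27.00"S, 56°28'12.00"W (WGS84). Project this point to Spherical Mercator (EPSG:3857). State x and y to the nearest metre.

Web Mercator is spherical with R = a = 6378137 m.
x = R·λ = 6378137 × -0.985587429 = -6286211.645 m.
y = R·ln tan(π/4 + φ/2) = 6378137 × -0.663683461 = -4233064.036 m.

x -6286212 m, y -4233064 m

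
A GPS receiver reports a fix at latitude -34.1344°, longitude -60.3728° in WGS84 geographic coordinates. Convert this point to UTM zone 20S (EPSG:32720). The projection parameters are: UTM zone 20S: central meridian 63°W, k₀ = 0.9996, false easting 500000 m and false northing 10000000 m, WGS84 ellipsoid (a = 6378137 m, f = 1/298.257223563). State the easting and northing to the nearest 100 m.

Zone 20 central meridian λ₀ = 6×20 − 183 = -63°; Δλ = +2.6272°.
Transverse Mercator on WGS84 with k₀ = 0.9996 gives E = 742265.140 m, N = 6219823.814 m.

E 742300 m, N 6219800 m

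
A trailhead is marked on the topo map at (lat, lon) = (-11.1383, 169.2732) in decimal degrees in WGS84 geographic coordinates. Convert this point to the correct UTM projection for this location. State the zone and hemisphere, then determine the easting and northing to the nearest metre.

Zone 59S: E 311420 m, N 8768180 m

Longitude 169.2732° lies in the 6° band [168°, 174°), giving zone 59; latitude is south of the equator, so 59S.
Zone 59 central meridian λ₀ = 6×59 − 183 = 171°; Δλ = -1.7268°.
Transverse Mercator on WGS84 with k₀ = 0.9996 gives E = 311419.620 m, N = 8768179.515 m.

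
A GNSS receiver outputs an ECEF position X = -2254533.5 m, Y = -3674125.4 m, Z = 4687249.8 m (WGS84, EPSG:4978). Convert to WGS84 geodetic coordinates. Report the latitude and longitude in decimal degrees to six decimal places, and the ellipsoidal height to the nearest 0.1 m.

lat 47.588000°, lon -121.534300°, h 1554.4 m

λ = atan2(Y, X) = -121.53429967°; p = √(X²+Y²) = 4310698.2 m.
Bowring's method on WGS84 (a = 6378137 m, b = 6356752.314 m) gives φ = 47.58800039°, h = 1554.372 m.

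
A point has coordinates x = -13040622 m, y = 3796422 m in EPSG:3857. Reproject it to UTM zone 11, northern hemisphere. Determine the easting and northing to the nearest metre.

Web Mercator inverse (R = 6378137 m) → φ = 32.25189980°, λ = -117.14590057°.
UTM 11N forward: E = 486256.715 m, N = 3568366.779 m.

E 486257 m, N 3568367 m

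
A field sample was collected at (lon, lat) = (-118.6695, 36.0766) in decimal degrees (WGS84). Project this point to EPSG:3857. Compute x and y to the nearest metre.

Web Mercator is spherical with R = a = 6378137 m.
x = R·λ = 6378137 × -2.071173497 = -13210228.313 m.
y = R·ln tan(π/4 + φ/2) = 6378137 × 0.675928808 = 4311166.539 m.

x -13210228 m, y 4311167 m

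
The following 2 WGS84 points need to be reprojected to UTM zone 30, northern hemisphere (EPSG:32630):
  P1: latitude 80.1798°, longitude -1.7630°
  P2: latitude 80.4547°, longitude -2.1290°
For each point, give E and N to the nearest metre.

P1: E 523552 m, N 8901905 m; P2: E 516124 m, N 8932459 m

UTM zone 30N: λ₀ = -3°, k₀ = 0.9996.
P1 (80.1798°, -1.7630°) → (523551.613, 8901904.873) m.
P2 (80.4547°, -2.1290°) → (516124.055, 8932458.831) m.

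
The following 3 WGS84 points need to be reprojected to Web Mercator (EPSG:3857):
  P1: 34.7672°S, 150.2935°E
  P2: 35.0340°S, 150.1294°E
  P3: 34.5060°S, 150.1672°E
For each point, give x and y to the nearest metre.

Web Mercator: x = R·λ, y = R·ln tan(π/4+φ/2), R = 6378137 m.
P1 (-34.7672°, 150.2935°) → (16730595.890, -4132289.386) m.
P2 (-35.0340°, 150.1294°) → (16712328.361, -4168502.569) m.
P3 (-34.5060°, 150.1672°) → (16716536.238, -4096949.524) m.

P1: x 16730596 m, y -4132289 m; P2: x 16712328 m, y -4168503 m; P3: x 16716536 m, y -4096950 m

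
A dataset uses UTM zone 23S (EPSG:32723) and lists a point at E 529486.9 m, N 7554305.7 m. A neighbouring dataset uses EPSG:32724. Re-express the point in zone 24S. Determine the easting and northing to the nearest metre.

UTM 23S → geographic: φ = -22.11599982°, λ = -44.71409968°.
UTM 24S (λ₀ = -39°) forward: E = -90038.890 m, N = 7543231.088 m.

E -90039 m, N 7543231 m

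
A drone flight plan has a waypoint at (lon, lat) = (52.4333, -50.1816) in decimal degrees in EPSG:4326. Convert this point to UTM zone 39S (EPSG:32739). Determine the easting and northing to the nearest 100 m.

E 602300 m, N 4440200 m

Zone 39 central meridian λ₀ = 6×39 − 183 = 51°; Δλ = +1.4333°.
Transverse Mercator on WGS84 with k₀ = 0.9996 gives E = 602331.063 m, N = 4440194.669 m.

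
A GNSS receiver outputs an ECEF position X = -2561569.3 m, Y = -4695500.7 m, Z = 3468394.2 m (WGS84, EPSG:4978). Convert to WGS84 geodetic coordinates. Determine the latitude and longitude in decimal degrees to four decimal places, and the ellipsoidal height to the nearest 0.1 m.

lat 33.1371°, lon -118.6141°, h 3097.8 m

λ = atan2(Y, X) = -118.61409994°; p = √(X²+Y²) = 5348772.2 m.
Bowring's method on WGS84 (a = 6378137 m, b = 6356752.314 m) gives φ = 33.13709964°, h = 3097.782 m.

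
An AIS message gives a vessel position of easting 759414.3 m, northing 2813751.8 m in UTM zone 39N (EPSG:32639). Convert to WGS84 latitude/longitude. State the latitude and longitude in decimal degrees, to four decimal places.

Zone 39N: λ₀ = 51°, k₀ = 0.9996, false easting 500000 m.
Meridian distance M = (N − FN)/k₀ = 2814877.8 m.
Inverse transverse Mercator on WGS84 gives φ = 25.41810042°, λ = 53.57900034°.

lat 25.4181°, lon 53.5790°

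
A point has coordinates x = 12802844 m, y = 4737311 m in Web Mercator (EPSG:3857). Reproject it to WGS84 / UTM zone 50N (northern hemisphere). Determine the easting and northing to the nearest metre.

E 327932 m, N 4330769 m

Web Mercator inverse (R = 6378137 m) → φ = 39.10909804°, λ = 115.00990445°.
UTM 50N forward: E = 327931.944 m, N = 4330768.849 m.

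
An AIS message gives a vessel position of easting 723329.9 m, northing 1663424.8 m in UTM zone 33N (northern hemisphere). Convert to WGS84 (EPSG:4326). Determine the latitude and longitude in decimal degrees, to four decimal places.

Zone 33N: λ₀ = 15°, k₀ = 0.9996, false easting 500000 m.
Meridian distance M = (N − FN)/k₀ = 1664090.4 m.
Inverse transverse Mercator on WGS84 gives φ = 15.03660016°, λ = 17.07730035°.

lat 15.0366°, lon 17.0773°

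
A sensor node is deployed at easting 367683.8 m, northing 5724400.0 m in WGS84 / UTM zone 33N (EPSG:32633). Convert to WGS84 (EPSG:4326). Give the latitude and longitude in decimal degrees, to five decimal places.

Zone 33N: λ₀ = 15°, k₀ = 0.9996, false easting 500000 m.
Meridian distance M = (N − FN)/k₀ = 5726690.7 m.
Inverse transverse Mercator on WGS84 gives φ = 51.65500017°, λ = 13.08719971°.

lat 51.65500°, lon 13.08720°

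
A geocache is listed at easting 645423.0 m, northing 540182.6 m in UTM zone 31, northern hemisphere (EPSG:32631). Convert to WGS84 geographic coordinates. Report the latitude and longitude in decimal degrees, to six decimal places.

Zone 31N: λ₀ = 3°, k₀ = 0.9996, false easting 500000 m.
Meridian distance M = (N − FN)/k₀ = 540398.8 m.
Inverse transverse Mercator on WGS84 gives φ = 4.88580002°, λ = 4.31150025°.

lat 4.885800°, lon 4.311500°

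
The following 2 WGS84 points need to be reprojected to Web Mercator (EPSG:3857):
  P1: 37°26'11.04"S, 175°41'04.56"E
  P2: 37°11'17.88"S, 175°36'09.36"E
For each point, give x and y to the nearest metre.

P1: x 19557120 m, y -4500111 m; P2: x 19547992 m, y -4465386 m

Web Mercator: x = R·λ, y = R·ln tan(π/4+φ/2), R = 6378137 m.
P1 (-37.4364°, 175.6846°) → (19557120.212, -4500111.146) m.
P2 (-37.1883°, 175.6026°) → (19547992.014, -4465385.980) m.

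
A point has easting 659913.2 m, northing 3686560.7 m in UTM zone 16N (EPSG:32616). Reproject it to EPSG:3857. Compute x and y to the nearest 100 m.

x -9493600 m, y 3936000 m

Unproject from UTM 16N (λ₀ = -87°) → φ = 33.30629976°, λ = -85.28230030°.
Web Mercator (R = 6378137 m): x = -9493582.244 m, y = 3936031.065 m.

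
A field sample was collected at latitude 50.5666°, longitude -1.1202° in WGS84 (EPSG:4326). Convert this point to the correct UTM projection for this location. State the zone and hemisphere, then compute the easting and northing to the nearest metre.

Longitude -1.1202° lies in the 6° band [-6°, 0°), giving zone 30; latitude is north of the equator, so 30N.
Zone 30 central meridian λ₀ = 6×30 − 183 = -3°; Δλ = +1.8798°.
Transverse Mercator on WGS84 with k₀ = 0.9996 gives E = 633125.254 m, N = 5603317.958 m.

Zone 30N: E 633125 m, N 5603318 m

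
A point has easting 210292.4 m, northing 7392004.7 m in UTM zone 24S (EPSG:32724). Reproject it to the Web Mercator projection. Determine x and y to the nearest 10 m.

Unproject from UTM 24S (λ₀ = -39°) → φ = -23.55649984°, λ = -41.83790006°.
Web Mercator (R = 6378137 m): x = -4657373.731 m, y = -2699458.057 m.

x -4657370 m, y -2699460 m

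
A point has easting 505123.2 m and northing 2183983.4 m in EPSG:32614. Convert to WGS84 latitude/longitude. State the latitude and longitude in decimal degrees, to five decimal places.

Zone 14N: λ₀ = -99°, k₀ = 0.9996, false easting 500000 m.
Meridian distance M = (N − FN)/k₀ = 2184857.3 m.
Inverse transverse Mercator on WGS84 gives φ = 19.75149983°, λ = -98.95109976°.

lat 19.75150°, lon -98.95110°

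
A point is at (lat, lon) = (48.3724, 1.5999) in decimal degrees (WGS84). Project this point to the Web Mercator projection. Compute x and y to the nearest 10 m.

x 178100 m, y 6169030 m

Web Mercator is spherical with R = a = 6378137 m.
x = R·λ = 6378137 × 0.027923523 = 178100.053 m.
y = R·ln tan(π/4 + φ/2) = 6378137 × 0.967215671 = 6169034.057 m.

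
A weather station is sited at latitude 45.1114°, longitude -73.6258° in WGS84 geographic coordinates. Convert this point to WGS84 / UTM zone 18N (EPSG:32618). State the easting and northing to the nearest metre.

Zone 18 central meridian λ₀ = 6×18 − 183 = -75°; Δλ = +1.3742°.
Transverse Mercator on WGS84 with k₀ = 0.9996 gives E = 608097.875 m, N = 4996244.160 m.

E 608098 m, N 4996244 m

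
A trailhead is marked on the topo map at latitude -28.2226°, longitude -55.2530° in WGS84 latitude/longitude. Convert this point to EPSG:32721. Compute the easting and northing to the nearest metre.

Zone 21 central meridian λ₀ = 6×21 − 183 = -57°; Δλ = +1.7470°.
Transverse Mercator on WGS84 with k₀ = 0.9996 gives E = 671429.965 m, N = 6876902.507 m.

E 671430 m, N 6876903 m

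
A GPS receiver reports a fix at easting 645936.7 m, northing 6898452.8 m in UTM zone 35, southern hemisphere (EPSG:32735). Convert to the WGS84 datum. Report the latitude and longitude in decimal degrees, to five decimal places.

Zone 35S: λ₀ = 27°, k₀ = 0.9996, false easting 500000 m, false northing 10000000 m.
Meridian distance M = (N − FN)/k₀ = -3102788.3 m.
Inverse transverse Mercator on WGS84 gives φ = -28.03119976°, λ = 28.48459962°.

lat -28.03120°, lon 28.48460°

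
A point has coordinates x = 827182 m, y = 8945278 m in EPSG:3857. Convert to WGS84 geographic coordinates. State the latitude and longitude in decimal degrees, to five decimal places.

lat 62.36110°, lon 7.43070°

R = 6378137 m. λ = x/R = 7.43070233°.
φ = 2·arctan(exp(y/R)) − 90° = 2·arctan(4.06531) − 90° = 62.36110140°.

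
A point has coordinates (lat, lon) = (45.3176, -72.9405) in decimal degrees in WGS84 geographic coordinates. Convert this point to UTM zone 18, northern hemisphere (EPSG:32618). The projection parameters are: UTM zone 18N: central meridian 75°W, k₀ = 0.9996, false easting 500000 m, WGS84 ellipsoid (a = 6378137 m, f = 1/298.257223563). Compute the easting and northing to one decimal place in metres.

E 661420.5 m, N 5020295.9 m

Zone 18 central meridian λ₀ = 6×18 − 183 = -75°; Δλ = +2.0595°.
Transverse Mercator on WGS84 with k₀ = 0.9996 gives E = 661420.517 m, N = 5020295.916 m.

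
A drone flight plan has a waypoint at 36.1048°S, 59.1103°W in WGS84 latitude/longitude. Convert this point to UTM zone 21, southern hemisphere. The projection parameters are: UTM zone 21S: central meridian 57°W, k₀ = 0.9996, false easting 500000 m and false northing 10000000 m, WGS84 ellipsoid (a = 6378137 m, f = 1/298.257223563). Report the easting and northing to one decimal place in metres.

Zone 21 central meridian λ₀ = 6×21 − 183 = -57°; Δλ = -2.1103°.
Transverse Mercator on WGS84 with k₀ = 0.9996 gives E = 310042.404 m, N = 6002365.670 m.

E 310042.4 m, N 6002365.7 m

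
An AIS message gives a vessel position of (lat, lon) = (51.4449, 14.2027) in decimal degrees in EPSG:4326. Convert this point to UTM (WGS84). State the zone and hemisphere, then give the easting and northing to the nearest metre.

Longitude 14.2027° lies in the 6° band [12°, 18°), giving zone 33; latitude is north of the equator, so 33N.
Zone 33 central meridian λ₀ = 6×33 − 183 = 15°; Δλ = -0.7973°.
Transverse Mercator on WGS84 with k₀ = 0.9996 gives E = 444590.910 m, N = 5699602.832 m.

Zone 33N: E 444591 m, N 5699603 m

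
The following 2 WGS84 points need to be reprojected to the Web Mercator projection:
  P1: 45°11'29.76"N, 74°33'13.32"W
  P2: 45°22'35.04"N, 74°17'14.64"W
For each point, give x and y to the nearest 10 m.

P1: x -8299280 m, y 5651740 m; P2: x -8269640 m, y 5680970 m

Web Mercator: x = R·λ, y = R·ln tan(π/4+φ/2), R = 6378137 m.
P1 (45.1916°, -74.5537°) → (-8299279.921, 5651735.588) m.
P2 (45.3764°, -74.2874°) → (-8269635.540, 5680973.889) m.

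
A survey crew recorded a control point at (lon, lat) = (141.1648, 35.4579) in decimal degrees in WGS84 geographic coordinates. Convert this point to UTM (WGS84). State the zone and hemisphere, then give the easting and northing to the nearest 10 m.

Zone 54N: E 514950 m, N 3923840 m

Longitude 141.1648° lies in the 6° band [138°, 144°), giving zone 54; latitude is north of the equator, so 54N.
Zone 54 central meridian λ₀ = 6×54 − 183 = 141°; Δλ = +0.1648°.
Transverse Mercator on WGS84 with k₀ = 0.9996 gives E = 514954.024 m, N = 3923836.832 m.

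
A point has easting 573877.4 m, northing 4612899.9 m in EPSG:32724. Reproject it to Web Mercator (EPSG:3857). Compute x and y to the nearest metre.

Unproject from UTM 24S (λ₀ = -39°) → φ = -48.63259960°, λ = -37.99730061°.
Web Mercator (R = 6378137 m): x = -4229840.156 m, y = -6212749.613 m.

x -4229840 m, y -6212750 m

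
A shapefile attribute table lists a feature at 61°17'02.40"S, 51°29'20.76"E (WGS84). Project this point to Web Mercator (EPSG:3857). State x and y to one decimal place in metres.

x 5731740.4 m, y -8691327.4 m

Web Mercator is spherical with R = a = 6378137 m.
x = R·λ = 6378137 × 0.898654324 = 5731740.393 m.
y = R·ln tan(π/4 + φ/2) = 6378137 × -1.362674932 = -8691327.402 m.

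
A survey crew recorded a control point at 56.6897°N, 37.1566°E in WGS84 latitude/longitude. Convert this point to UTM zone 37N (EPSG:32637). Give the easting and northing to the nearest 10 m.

E 387090 m, N 6284360 m

Zone 37 central meridian λ₀ = 6×37 − 183 = 39°; Δλ = -1.8434°.
Transverse Mercator on WGS84 with k₀ = 0.9996 gives E = 387094.733 m, N = 6284363.722 m.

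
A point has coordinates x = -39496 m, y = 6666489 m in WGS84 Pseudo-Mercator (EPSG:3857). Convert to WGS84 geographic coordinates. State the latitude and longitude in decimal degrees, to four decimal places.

R = 6378137 m. λ = x/R = -0.35479860°.
φ = 2·arctan(exp(y/R)) − 90° = 2·arctan(2.84399) − 90° = 51.25479856°.

lat 51.2548°, lon -0.3548°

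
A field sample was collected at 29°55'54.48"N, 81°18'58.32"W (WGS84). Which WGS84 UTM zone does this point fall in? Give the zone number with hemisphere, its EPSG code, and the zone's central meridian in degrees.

UTM zone = ⌊(λ + 180)/6⌋ + 1; -81.3162° ∈ [-84°, -78°) → zone 17.
Hemisphere: N (φ ≥ 0).
Central meridian λ₀ = 6×17 − 183 = -81°.
EPSG code: 32617.

Zone 17N (EPSG:32617), central meridian -81°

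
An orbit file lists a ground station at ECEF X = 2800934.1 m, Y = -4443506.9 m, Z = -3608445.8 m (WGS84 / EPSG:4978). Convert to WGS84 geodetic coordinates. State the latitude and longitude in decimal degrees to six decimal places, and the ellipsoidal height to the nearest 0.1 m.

λ = atan2(Y, X) = -57.77500002°; p = √(X²+Y²) = 5252617.0 m.
Bowring's method on WGS84 (a = 6378137 m, b = 6356752.314 m) gives φ = -34.66810005°, h = 1408.531 m.

lat -34.668100°, lon -57.775000°, h 1408.5 m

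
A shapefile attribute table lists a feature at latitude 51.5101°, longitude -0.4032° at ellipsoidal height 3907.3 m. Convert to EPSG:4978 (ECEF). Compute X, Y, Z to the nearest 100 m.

WGS84: a = 6378137 m, e² = 0.006694380; N(φ) = a/√(1−e²sin²φ) = 6391256.676 m.
X = (N+h)·cosφ·cosλ = 3980102.308 m; Y = (N+h)·cosφ·sinλ = -28009.109 m; Z = (N(1−e²)+h)·sinφ = 4972120.216 m.

X 3980100 m, Y -28000 m, Z 4972100 m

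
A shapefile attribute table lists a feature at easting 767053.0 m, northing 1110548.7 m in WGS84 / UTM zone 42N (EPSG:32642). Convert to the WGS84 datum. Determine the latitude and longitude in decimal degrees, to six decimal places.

Zone 42N: λ₀ = 69°, k₀ = 0.9996, false easting 500000 m.
Meridian distance M = (N − FN)/k₀ = 1110993.1 m.
Inverse transverse Mercator on WGS84 gives φ = 10.03750034°, λ = 71.43630027°.

lat 10.037500°, lon 71.436300°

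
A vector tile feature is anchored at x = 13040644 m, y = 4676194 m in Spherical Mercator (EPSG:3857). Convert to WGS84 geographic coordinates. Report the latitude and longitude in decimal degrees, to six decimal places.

R = 6378137 m. λ = x/R = 117.14609820°.
φ = 2·arctan(exp(y/R)) − 90° = 2·arctan(2.08165) − 90° = 38.68179927°.

lat 38.681799°, lon 117.146098°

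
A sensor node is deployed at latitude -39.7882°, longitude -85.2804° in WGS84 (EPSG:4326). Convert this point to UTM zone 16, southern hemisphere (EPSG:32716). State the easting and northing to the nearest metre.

E 647241 m, N 5594336 m

Zone 16 central meridian λ₀ = 6×16 − 183 = -87°; Δλ = +1.7196°.
Transverse Mercator on WGS84 with k₀ = 0.9996 gives E = 647241.085 m, N = 5594335.841 m.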